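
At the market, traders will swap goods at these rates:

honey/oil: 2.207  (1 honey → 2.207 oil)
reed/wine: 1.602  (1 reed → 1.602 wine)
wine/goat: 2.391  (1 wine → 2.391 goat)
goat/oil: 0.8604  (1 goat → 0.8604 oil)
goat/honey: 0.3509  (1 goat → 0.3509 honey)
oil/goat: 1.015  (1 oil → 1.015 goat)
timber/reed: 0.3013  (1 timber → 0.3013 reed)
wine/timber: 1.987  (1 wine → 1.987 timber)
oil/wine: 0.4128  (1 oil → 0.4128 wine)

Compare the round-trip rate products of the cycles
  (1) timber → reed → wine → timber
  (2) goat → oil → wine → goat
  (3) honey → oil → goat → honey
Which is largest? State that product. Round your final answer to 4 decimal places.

(1) 0.3013 × 1.602 × 1.987 = 0.95909
(2) 0.8604 × 0.4128 × 2.391 = 0.84922
(3) 2.207 × 1.015 × 0.3509 = 0.78605
Highest is cycle (1) at 0.9591 (≤1, no arbitrage).

0.9591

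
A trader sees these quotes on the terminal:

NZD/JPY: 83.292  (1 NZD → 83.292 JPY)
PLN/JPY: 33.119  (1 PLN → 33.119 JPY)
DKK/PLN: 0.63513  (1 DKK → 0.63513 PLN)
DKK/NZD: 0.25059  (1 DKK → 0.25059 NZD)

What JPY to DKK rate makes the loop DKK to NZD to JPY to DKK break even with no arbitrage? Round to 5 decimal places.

Known legs of the cycle: 0.25059 × 83.292 = 20.87214228
For no arbitrage the full-cycle product must be 1, so the missing rate is 1 / 20.87214228 ≈ 0.0479108.

0.04791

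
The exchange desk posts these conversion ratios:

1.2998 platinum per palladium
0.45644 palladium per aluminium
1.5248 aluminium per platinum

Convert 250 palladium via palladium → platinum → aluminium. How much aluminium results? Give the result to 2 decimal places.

250 palladium × 1.2998 = 324.95 platinum
324.95 platinum × 1.5248 = 495.48376 aluminium

495.48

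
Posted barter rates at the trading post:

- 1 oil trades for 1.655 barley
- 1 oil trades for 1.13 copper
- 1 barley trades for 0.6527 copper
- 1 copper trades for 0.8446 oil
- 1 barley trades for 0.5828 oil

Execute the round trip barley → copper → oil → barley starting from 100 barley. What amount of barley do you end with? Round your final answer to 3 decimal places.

91.235

100 barley × 0.6527 = 65.27 copper
65.27 copper × 0.8446 = 55.127042 oil
55.127042 oil × 1.655 = 91.23525451 barley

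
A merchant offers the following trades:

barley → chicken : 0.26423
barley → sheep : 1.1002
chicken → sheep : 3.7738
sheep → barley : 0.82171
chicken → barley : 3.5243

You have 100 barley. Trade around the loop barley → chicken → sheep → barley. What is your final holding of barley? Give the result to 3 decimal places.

100 barley × 0.26423 = 26.423 chicken
26.423 chicken × 3.7738 = 99.7151174 sheep
99.7151174 sheep × 0.82171 = 81.936909118754 barley

81.937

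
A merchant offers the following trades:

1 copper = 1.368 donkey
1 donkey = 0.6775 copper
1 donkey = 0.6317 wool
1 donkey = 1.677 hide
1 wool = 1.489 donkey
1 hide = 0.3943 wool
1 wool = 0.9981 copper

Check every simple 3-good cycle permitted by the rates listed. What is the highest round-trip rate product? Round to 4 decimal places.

0.9846

hide→wool→donkey→hide: 0.3943 × 1.489 × 1.677 = 0.98459
wool→copper→donkey→wool: 0.9981 × 1.368 × 0.6317 = 0.86252
Maximum is hide→wool→donkey→hide at 0.9846; no arbitrage — every cycle loses value.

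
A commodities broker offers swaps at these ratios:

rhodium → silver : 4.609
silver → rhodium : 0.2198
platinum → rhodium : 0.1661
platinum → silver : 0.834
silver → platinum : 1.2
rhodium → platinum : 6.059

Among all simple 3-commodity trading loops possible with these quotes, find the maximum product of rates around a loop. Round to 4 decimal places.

rhodium→platinum→silver→rhodium: 6.059 × 0.834 × 0.2198 = 1.11069
rhodium→silver→platinum→rhodium: 4.609 × 1.2 × 0.1661 = 0.91867
Maximum is rhodium→platinum→silver→rhodium at 1.1107; arbitrage exists.

1.1107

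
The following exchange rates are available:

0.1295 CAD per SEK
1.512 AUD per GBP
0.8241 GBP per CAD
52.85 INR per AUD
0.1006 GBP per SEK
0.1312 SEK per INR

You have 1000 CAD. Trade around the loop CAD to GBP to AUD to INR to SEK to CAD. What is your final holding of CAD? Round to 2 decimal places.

1000 CAD × 0.8241 = 824.1 GBP
824.1 GBP × 1.512 = 1246.0392 AUD
1246.0392 AUD × 52.85 = 65853.17172 INR
65853.17172 INR × 0.1312 = 8639.936129664 SEK
8639.936129664 SEK × 0.1295 = 1118.871728791488 CAD

1118.87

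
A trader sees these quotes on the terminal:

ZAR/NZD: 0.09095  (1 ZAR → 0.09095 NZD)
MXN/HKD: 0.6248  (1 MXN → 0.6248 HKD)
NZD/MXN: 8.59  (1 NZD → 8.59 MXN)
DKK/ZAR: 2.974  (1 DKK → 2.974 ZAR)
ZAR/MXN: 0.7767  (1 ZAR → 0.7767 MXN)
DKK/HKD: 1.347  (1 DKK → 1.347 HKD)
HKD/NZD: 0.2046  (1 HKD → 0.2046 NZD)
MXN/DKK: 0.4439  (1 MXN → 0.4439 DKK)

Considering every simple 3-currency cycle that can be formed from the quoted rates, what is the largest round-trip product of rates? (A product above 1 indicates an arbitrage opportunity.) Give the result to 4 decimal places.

NZD→MXN→HKD→NZD: 8.59 × 0.6248 × 0.2046 = 1.09809
ZAR→MXN→DKK→ZAR: 0.7767 × 0.4439 × 2.974 = 1.02537
Maximum is NZD→MXN→HKD→NZD at 1.0981; arbitrage exists.

1.0981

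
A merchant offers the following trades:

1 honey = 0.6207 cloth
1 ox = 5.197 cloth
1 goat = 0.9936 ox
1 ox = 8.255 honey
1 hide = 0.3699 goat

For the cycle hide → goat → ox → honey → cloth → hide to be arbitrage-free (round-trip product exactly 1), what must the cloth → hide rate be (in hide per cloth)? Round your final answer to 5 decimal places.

Known legs of the cycle: 0.3699 × 0.9936 × 8.255 × 0.6207 = 1.88319259214424
For no arbitrage the full-cycle product must be 1, so the missing rate is 1 / 1.88319259214424 ≈ 0.5310131.

0.53101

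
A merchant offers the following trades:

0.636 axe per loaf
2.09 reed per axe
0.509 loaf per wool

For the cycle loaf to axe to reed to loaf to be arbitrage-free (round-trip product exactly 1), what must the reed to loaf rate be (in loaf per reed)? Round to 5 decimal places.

0.75231

Known legs of the cycle: 0.636 × 2.09 = 1.32924
For no arbitrage the full-cycle product must be 1, so the missing rate is 1 / 1.32924 ≈ 0.7523096.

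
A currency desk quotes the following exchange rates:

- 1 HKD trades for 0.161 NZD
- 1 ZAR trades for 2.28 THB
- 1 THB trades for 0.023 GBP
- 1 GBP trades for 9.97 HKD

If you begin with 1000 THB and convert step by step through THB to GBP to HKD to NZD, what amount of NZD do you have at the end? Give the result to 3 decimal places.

36.919

1000 THB × 0.023 = 23 GBP
23 GBP × 9.97 = 229.31 HKD
229.31 HKD × 0.161 = 36.91891 NZD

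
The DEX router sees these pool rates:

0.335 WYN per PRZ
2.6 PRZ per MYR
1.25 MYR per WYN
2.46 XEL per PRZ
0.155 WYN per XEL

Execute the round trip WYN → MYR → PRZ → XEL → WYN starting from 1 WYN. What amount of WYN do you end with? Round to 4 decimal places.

1.2392

1 WYN × 1.25 = 1.25 MYR
1.25 MYR × 2.6 = 3.25 PRZ
3.25 PRZ × 2.46 = 7.995 XEL
7.995 XEL × 0.155 = 1.239225 WYN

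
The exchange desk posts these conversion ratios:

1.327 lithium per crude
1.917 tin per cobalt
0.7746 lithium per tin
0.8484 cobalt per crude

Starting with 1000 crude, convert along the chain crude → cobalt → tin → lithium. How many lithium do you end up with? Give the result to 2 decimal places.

1000 crude × 0.8484 = 848.4 cobalt
848.4 cobalt × 1.917 = 1626.3828 tin
1626.3828 tin × 0.7746 = 1259.79611688 lithium

1259.80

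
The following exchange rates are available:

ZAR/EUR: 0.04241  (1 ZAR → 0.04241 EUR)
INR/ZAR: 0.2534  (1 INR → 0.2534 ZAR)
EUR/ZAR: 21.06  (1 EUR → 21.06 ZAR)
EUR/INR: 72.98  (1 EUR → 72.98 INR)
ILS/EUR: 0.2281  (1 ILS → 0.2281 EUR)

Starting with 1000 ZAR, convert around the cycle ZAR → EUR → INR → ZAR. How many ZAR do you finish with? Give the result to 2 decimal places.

784.29

1000 ZAR × 0.04241 = 42.41 EUR
42.41 EUR × 72.98 = 3095.0818 INR
3095.0818 INR × 0.2534 = 784.29372812 ZAR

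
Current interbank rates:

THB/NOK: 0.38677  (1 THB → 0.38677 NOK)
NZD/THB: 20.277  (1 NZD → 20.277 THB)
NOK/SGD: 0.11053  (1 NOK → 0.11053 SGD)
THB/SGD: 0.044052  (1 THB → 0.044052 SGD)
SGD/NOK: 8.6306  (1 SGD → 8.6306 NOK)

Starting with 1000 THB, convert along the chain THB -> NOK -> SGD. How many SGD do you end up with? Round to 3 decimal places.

42.750

1000 THB × 0.38677 = 386.77 NOK
386.77 NOK × 0.11053 = 42.7496881 SGD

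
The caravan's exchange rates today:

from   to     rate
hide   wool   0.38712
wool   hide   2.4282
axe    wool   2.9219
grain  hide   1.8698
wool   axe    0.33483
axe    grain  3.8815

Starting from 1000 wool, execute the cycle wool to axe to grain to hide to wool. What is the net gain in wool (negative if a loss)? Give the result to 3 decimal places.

1000 wool × 0.33483 = 334.83 axe
334.83 axe × 3.8815 = 1299.642645 grain
1299.642645 grain × 1.8698 = 2430.071817621 hide
2430.071817621 hide × 0.38712 = 940.72940203744152 wool
Net change: 940.72940203744152 − 1000 = -59.27059796255848 wool

-59.271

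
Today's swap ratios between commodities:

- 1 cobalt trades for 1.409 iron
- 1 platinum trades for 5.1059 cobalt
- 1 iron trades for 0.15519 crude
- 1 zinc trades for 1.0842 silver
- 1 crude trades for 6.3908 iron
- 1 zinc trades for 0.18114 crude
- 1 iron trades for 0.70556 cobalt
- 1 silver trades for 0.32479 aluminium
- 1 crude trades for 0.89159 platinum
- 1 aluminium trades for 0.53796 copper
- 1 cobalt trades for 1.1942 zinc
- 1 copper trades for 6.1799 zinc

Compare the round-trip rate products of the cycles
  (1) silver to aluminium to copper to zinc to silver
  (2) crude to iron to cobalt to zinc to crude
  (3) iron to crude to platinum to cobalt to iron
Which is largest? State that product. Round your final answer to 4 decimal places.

1.1707

(1) 0.32479 × 0.53796 × 6.1799 × 1.0842 = 1.17069
(2) 6.3908 × 0.70556 × 1.1942 × 0.18114 = 0.97540
(3) 0.15519 × 0.89159 × 5.1059 × 1.409 = 0.99543
Highest is cycle (1) at 1.1707 (>1, arbitrage).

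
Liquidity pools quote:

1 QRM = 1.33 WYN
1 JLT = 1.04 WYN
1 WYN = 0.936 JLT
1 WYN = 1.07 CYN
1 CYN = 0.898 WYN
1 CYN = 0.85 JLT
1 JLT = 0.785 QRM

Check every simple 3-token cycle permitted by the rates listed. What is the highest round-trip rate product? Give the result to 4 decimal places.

0.9772

WYN→JLT→QRM→WYN: 0.936 × 0.785 × 1.33 = 0.97723
CYN→JLT→WYN→CYN: 0.85 × 1.04 × 1.07 = 0.94588
Maximum is WYN→JLT→QRM→WYN at 0.9772; no arbitrage — every cycle loses value.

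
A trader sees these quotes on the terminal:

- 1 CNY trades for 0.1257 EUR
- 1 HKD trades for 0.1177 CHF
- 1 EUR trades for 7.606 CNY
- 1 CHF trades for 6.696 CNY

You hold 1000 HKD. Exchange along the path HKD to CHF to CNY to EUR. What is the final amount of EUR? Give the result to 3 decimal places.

1000 HKD × 0.1177 = 117.7 CHF
117.7 CHF × 6.696 = 788.1192 CNY
788.1192 CNY × 0.1257 = 99.06658344 EUR

99.067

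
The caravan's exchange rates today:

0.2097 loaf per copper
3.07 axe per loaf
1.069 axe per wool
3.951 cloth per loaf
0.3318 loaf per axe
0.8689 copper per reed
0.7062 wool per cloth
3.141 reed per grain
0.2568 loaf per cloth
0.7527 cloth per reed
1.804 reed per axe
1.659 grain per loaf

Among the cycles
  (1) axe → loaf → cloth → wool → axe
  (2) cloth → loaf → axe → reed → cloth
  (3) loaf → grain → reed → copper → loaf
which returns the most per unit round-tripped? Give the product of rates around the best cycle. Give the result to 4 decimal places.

(1) 0.3318 × 3.951 × 0.7062 × 1.069 = 0.98967
(2) 0.2568 × 3.07 × 1.804 × 0.7527 = 1.07051
(3) 1.659 × 3.141 × 0.8689 × 0.2097 = 0.94947
Highest is cycle (2) at 1.0705 (>1, arbitrage).

1.0705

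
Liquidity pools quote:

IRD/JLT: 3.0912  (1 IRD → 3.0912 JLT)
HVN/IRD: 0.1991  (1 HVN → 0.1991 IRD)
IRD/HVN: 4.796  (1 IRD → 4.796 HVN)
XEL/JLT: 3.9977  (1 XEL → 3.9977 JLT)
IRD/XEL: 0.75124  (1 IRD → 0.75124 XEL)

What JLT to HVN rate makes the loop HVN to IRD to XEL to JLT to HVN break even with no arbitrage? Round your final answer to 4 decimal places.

Known legs of the cycle: 0.1991 × 0.75124 × 3.9977 = 0.5979435206668
For no arbitrage the full-cycle product must be 1, so the missing rate is 1 / 0.5979435206668 ≈ 1.672399.

1.6724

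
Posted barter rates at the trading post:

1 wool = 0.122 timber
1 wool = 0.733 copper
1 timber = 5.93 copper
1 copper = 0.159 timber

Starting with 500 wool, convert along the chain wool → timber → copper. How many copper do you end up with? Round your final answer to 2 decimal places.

361.73

500 wool × 0.122 = 61 timber
61 timber × 5.93 = 361.73 copper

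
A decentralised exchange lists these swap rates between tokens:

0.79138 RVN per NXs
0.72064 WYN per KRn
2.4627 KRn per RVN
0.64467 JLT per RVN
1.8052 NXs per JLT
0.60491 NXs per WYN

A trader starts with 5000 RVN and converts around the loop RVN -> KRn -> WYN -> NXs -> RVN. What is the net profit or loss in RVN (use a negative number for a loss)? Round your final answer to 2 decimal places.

5000 RVN × 2.4627 = 12313.5 KRn
12313.5 KRn × 0.72064 = 8873.60064 WYN
8873.60064 WYN × 0.60491 = 5367.7297631424 NXs
5367.7297631424 NXs × 0.79138 = 4247.913979955632512 RVN
Net change: 4247.913979955632512 − 5000 = -752.086020044367488 RVN

-752.09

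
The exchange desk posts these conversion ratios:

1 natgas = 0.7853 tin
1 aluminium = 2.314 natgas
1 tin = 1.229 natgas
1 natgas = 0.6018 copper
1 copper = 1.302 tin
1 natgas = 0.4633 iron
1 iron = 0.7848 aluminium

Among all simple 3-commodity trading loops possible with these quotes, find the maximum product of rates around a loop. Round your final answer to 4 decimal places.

0.9630

tin→natgas→copper→tin: 1.229 × 0.6018 × 1.302 = 0.96298
iron→aluminium→natgas→iron: 0.7848 × 2.314 × 0.4633 = 0.84137
Maximum is tin→natgas→copper→tin at 0.9630; no arbitrage — every cycle loses value.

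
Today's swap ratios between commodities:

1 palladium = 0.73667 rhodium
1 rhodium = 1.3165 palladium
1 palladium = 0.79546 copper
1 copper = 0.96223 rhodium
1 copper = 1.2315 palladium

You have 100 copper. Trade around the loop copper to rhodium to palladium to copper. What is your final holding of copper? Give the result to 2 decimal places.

100 copper × 0.96223 = 96.223 rhodium
96.223 rhodium × 1.3165 = 126.6775795 palladium
126.6775795 palladium × 0.79546 = 100.76694738907 copper

100.77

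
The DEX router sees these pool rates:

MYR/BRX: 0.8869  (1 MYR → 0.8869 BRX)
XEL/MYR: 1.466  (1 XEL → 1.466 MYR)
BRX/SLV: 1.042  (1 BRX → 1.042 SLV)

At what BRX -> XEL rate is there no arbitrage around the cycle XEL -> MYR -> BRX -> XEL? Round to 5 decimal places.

0.76912

Known legs of the cycle: 1.466 × 0.8869 = 1.3001954
For no arbitrage the full-cycle product must be 1, so the missing rate is 1 / 1.3001954 ≈ 0.7691152.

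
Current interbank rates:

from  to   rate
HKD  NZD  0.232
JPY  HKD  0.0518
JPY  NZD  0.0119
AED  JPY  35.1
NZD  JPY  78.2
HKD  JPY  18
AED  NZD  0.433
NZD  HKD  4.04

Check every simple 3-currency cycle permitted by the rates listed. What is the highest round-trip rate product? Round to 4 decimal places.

NZD→JPY→HKD→NZD: 78.2 × 0.0518 × 0.232 = 0.93978
NZD→HKD→JPY→NZD: 4.04 × 18 × 0.0119 = 0.86537
Maximum is NZD→JPY→HKD→NZD at 0.9398; no arbitrage — every cycle loses value.

0.9398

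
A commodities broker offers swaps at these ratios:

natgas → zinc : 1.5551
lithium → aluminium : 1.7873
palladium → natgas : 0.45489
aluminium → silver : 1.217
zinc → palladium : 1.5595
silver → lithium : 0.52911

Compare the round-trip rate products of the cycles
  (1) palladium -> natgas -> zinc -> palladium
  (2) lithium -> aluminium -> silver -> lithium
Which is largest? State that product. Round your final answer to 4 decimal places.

1.1509

(1) 0.45489 × 1.5551 × 1.5595 = 1.10319
(2) 1.7873 × 1.217 × 0.52911 = 1.15089
Highest is cycle (2) at 1.1509 (>1, arbitrage).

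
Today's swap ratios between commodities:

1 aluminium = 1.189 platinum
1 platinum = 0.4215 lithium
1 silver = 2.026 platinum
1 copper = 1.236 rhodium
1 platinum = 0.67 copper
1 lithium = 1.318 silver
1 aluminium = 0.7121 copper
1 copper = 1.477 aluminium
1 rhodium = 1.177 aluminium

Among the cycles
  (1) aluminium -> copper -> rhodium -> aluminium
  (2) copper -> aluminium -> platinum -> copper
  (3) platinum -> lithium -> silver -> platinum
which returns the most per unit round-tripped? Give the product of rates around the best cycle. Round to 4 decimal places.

(1) 0.7121 × 1.236 × 1.177 = 1.03594
(2) 1.477 × 1.189 × 0.67 = 1.17662
(3) 0.4215 × 1.318 × 2.026 = 1.12552
Highest is cycle (2) at 1.1766 (>1, arbitrage).

1.1766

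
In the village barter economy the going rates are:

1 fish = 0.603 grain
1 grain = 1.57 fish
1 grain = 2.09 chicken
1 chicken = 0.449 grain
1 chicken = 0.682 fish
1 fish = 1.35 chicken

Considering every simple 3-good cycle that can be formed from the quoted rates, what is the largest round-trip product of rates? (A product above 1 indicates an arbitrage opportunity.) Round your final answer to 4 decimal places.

0.9517

chicken→grain→fish→chicken: 0.449 × 1.57 × 1.35 = 0.95166
chicken→fish→grain→chicken: 0.682 × 0.603 × 2.09 = 0.85950
Maximum is chicken→grain→fish→chicken at 0.9517; no arbitrage — every cycle loses value.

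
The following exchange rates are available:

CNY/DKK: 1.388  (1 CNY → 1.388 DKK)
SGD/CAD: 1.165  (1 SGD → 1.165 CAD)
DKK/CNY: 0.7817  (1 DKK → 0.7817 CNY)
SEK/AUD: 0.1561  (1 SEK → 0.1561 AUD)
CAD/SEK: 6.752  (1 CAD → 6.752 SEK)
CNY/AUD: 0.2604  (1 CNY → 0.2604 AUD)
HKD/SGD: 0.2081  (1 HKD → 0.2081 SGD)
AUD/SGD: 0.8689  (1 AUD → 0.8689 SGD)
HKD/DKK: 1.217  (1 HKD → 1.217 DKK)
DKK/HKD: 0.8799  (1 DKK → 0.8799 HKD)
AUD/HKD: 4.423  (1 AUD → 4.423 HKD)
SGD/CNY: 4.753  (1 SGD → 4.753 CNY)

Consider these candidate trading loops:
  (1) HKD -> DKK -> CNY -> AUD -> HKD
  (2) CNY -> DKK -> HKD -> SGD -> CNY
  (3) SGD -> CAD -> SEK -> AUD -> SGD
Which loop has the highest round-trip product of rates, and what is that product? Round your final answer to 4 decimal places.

1.2080

(1) 1.217 × 0.7817 × 0.2604 × 4.423 = 1.09569
(2) 1.388 × 0.8799 × 0.2081 × 4.753 = 1.20799
(3) 1.165 × 6.752 × 0.1561 × 0.8689 = 1.06692
Highest is cycle (2) at 1.2080 (>1, arbitrage).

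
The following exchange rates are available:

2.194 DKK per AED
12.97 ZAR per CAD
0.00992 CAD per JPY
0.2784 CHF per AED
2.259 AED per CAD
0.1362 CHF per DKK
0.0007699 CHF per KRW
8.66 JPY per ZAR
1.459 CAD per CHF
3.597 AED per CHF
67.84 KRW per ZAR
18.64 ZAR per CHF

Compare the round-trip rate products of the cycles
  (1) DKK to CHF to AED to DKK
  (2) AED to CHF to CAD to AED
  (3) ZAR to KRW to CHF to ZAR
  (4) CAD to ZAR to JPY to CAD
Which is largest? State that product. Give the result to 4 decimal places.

(1) 0.1362 × 3.597 × 2.194 = 1.07487
(2) 0.2784 × 1.459 × 2.259 = 0.91757
(3) 67.84 × 0.0007699 × 18.64 = 0.97357
(4) 12.97 × 8.66 × 0.00992 = 1.11422
Highest is cycle (4) at 1.1142 (>1, arbitrage).

1.1142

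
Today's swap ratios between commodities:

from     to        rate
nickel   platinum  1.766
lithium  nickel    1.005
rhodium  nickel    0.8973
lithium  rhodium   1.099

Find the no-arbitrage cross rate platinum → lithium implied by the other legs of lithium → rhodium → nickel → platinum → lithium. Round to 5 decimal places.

Known legs of the cycle: 1.099 × 0.8973 × 1.766 = 1.7415103482
For no arbitrage the full-cycle product must be 1, so the missing rate is 1 / 1.7415103482 ≈ 0.5742142.

0.57421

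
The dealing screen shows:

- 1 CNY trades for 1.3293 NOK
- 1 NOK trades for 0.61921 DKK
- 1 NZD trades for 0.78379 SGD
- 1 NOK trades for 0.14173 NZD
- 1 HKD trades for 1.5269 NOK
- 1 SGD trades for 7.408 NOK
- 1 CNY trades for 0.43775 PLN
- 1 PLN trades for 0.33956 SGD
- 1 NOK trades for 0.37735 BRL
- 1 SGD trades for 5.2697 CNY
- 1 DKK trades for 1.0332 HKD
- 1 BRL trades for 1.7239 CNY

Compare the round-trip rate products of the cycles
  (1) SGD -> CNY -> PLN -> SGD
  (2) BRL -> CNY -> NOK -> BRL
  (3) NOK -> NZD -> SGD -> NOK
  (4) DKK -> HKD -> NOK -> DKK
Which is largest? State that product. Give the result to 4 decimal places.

(1) 5.2697 × 0.43775 × 0.33956 = 0.78330
(2) 1.7239 × 1.3293 × 0.37735 = 0.86473
(3) 0.14173 × 0.78379 × 7.408 = 0.82293
(4) 1.0332 × 1.5269 × 0.61921 = 0.97686
Highest is cycle (4) at 0.9769 (≤1, no arbitrage).

0.9769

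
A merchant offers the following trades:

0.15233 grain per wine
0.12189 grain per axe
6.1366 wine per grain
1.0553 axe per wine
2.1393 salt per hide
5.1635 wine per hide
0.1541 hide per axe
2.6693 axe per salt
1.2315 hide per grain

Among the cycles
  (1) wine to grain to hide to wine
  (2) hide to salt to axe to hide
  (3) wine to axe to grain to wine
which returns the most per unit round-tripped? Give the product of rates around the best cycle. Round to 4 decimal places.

0.9686

(1) 0.15233 × 1.2315 × 5.1635 = 0.96864
(2) 2.1393 × 2.6693 × 0.1541 = 0.87998
(3) 1.0553 × 0.12189 × 6.1366 = 0.78935
Highest is cycle (1) at 0.9686 (≤1, no arbitrage).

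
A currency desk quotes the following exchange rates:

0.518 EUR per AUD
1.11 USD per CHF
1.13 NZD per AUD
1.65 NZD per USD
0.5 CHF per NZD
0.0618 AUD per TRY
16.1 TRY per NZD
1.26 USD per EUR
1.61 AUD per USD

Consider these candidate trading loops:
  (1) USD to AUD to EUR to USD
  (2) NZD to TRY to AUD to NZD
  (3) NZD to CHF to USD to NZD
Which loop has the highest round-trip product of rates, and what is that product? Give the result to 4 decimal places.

(1) 1.61 × 0.518 × 1.26 = 1.05081
(2) 16.1 × 0.0618 × 1.13 = 1.12433
(3) 0.5 × 1.11 × 1.65 = 0.91575
Highest is cycle (2) at 1.1243 (>1, arbitrage).

1.1243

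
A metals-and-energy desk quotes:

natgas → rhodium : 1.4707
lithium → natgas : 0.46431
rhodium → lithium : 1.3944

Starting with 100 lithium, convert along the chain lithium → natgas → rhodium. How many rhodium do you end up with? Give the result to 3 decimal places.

68.286

100 lithium × 0.46431 = 46.431 natgas
46.431 natgas × 1.4707 = 68.2860717 rhodium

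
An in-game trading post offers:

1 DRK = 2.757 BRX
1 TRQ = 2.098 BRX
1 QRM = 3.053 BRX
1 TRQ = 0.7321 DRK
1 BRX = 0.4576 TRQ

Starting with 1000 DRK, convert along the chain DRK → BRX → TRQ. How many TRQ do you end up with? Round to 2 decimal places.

1261.60

1000 DRK × 2.757 = 2757 BRX
2757 BRX × 0.4576 = 1261.6032 TRQ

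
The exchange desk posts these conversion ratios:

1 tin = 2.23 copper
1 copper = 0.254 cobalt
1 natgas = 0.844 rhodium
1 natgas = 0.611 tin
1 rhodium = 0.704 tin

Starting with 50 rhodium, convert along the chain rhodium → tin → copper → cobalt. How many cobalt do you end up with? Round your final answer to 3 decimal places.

50 rhodium × 0.704 = 35.2 tin
35.2 tin × 2.23 = 78.496 copper
78.496 copper × 0.254 = 19.937984 cobalt

19.938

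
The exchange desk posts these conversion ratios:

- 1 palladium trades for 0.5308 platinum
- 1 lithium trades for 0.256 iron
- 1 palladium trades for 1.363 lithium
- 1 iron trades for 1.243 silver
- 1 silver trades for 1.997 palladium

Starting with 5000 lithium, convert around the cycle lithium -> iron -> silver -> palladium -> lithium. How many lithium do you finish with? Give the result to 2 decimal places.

5000 lithium × 0.256 = 1280 iron
1280 iron × 1.243 = 1591.04 silver
1591.04 silver × 1.997 = 3177.30688 palladium
3177.30688 palladium × 1.363 = 4330.66927744 lithium

4330.67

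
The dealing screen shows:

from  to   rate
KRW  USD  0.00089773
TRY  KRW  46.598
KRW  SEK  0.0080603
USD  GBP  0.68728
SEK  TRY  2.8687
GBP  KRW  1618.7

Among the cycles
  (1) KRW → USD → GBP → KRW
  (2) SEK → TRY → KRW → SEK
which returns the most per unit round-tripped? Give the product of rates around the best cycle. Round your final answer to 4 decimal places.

(1) 0.00089773 × 0.68728 × 1618.7 = 0.99872
(2) 2.8687 × 46.598 × 0.0080603 = 1.07747
Highest is cycle (2) at 1.0775 (>1, arbitrage).

1.0775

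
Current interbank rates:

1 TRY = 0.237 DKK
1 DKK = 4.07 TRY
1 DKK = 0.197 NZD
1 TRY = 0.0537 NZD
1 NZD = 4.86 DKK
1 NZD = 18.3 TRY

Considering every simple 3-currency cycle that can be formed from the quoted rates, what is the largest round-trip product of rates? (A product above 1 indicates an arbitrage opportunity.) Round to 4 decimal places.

1.0622

NZD→DKK→TRY→NZD: 4.86 × 4.07 × 0.0537 = 1.06220
NZD→TRY→DKK→NZD: 18.3 × 0.237 × 0.197 = 0.85441
Maximum is NZD→DKK→TRY→NZD at 1.0622; arbitrage exists.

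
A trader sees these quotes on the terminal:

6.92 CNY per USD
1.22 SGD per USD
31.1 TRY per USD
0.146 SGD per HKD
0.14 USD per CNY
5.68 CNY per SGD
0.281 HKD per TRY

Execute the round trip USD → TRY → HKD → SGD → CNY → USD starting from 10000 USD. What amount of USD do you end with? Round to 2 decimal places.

10000 USD × 31.1 = 311000 TRY
311000 TRY × 0.281 = 87391 HKD
87391 HKD × 0.146 = 12759.086 SGD
12759.086 SGD × 5.68 = 72471.60848 CNY
72471.60848 CNY × 0.14 = 10146.0251872 USD

10146.03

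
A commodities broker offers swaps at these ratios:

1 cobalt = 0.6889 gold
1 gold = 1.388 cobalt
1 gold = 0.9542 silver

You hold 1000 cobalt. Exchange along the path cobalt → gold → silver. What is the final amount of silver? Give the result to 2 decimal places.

1000 cobalt × 0.6889 = 688.9 gold
688.9 gold × 0.9542 = 657.34838 silver

657.35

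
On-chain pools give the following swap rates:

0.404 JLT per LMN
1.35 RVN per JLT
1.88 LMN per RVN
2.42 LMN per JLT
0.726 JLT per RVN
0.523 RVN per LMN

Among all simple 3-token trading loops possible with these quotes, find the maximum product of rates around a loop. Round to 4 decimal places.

RVN→LMN→JLT→RVN: 1.88 × 0.404 × 1.35 = 1.02535
RVN→JLT→LMN→RVN: 0.726 × 2.42 × 0.523 = 0.91887
Maximum is RVN→LMN→JLT→RVN at 1.0254; arbitrage exists.

1.0254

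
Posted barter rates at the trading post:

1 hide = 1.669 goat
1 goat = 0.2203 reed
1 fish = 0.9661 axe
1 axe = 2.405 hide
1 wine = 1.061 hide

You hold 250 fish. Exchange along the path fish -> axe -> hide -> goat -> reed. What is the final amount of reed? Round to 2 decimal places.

250 fish × 0.9661 = 241.525 axe
241.525 axe × 2.405 = 580.867625 hide
580.867625 hide × 1.669 = 969.468066125 goat
969.468066125 goat × 0.2203 = 213.5738149673375 reed

213.57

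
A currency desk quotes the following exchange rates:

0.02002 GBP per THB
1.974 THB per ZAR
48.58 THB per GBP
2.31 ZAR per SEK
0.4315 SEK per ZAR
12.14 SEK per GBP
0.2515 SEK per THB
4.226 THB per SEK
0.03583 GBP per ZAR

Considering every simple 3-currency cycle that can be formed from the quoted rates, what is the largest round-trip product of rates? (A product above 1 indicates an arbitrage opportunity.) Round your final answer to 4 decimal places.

THB→SEK→ZAR→THB: 0.2515 × 2.31 × 1.974 = 1.14682
THB→GBP→SEK→THB: 0.02002 × 12.14 × 4.226 = 1.02710
SEK→ZAR→GBP→SEK: 2.31 × 0.03583 × 12.14 = 1.00480
Maximum is THB→SEK→ZAR→THB at 1.1468; arbitrage exists.

1.1468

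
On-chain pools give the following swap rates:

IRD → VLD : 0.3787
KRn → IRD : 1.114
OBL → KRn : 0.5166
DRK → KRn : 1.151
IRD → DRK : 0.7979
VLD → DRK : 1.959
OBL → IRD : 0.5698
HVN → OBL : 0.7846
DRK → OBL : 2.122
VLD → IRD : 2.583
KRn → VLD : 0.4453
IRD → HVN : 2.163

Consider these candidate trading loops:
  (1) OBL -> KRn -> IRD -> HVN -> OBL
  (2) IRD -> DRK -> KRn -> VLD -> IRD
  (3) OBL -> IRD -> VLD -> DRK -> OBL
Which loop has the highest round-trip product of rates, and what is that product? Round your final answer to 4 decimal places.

(1) 0.5166 × 1.114 × 2.163 × 0.7846 = 0.97666
(2) 0.7979 × 1.151 × 0.4453 × 2.583 = 1.05633
(3) 0.5698 × 0.3787 × 1.959 × 2.122 = 0.89701
Highest is cycle (2) at 1.0563 (>1, arbitrage).

1.0563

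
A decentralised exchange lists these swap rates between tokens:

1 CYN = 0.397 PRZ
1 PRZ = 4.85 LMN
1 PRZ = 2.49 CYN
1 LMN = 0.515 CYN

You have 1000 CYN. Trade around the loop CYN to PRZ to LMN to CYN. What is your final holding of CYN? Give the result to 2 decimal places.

991.61

1000 CYN × 0.397 = 397 PRZ
397 PRZ × 4.85 = 1925.45 LMN
1925.45 LMN × 0.515 = 991.60675 CYN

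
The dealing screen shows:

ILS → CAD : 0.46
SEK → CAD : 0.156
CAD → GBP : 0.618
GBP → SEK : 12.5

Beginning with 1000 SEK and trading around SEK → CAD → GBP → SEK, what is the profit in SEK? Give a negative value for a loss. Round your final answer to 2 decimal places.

205.10

1000 SEK × 0.156 = 156 CAD
156 CAD × 0.618 = 96.408 GBP
96.408 GBP × 12.5 = 1205.1 SEK
Net change: 1205.1 − 1000 = 205.1 SEK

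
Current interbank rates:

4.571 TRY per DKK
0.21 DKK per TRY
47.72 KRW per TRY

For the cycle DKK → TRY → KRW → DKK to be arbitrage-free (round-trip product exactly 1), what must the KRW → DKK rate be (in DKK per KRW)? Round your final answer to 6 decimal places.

Known legs of the cycle: 4.571 × 47.72 = 218.12812
For no arbitrage the full-cycle product must be 1, so the missing rate is 1 / 218.12812 ≈ 0.00458446.

0.004584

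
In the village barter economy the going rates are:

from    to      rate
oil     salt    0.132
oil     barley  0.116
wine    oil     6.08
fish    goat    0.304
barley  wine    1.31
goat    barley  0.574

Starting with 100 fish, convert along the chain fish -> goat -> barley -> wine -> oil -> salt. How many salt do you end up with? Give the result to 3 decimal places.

100 fish × 0.304 = 30.4 goat
30.4 goat × 0.574 = 17.4496 barley
17.4496 barley × 1.31 = 22.858976 wine
22.858976 wine × 6.08 = 138.98257408 oil
138.98257408 oil × 0.132 = 18.34569977856 salt

18.346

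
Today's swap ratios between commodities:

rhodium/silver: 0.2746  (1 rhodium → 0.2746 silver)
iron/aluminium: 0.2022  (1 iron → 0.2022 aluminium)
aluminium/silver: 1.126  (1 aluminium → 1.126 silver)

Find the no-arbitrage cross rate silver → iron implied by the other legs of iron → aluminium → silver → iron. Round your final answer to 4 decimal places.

Known legs of the cycle: 0.2022 × 1.126 = 0.2276772
For no arbitrage the full-cycle product must be 1, so the missing rate is 1 / 0.2276772 ≈ 4.392183.

4.3922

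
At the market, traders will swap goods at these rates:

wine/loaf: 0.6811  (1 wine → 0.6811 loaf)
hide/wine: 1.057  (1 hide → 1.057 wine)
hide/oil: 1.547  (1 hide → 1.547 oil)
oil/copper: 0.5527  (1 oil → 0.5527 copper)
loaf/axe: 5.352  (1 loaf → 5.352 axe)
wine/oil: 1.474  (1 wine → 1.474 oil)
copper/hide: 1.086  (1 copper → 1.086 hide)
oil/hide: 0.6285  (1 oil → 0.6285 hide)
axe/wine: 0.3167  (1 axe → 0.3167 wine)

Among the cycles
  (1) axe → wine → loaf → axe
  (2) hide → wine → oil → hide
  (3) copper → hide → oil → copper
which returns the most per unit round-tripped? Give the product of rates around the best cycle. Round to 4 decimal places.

(1) 0.3167 × 0.6811 × 5.352 = 1.15445
(2) 1.057 × 1.474 × 0.6285 = 0.97921
(3) 1.086 × 1.547 × 0.5527 = 0.92856
Highest is cycle (1) at 1.1544 (>1, arbitrage).

1.1544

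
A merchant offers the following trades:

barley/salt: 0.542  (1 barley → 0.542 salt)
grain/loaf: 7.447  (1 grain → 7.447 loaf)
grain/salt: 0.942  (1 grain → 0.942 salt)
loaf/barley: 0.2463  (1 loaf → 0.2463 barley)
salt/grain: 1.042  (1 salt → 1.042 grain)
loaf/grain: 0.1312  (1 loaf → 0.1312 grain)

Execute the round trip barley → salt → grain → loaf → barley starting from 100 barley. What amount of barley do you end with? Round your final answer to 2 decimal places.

100 barley × 0.542 = 54.2 salt
54.2 salt × 1.042 = 56.4764 grain
56.4764 grain × 7.447 = 420.5797508 loaf
420.5797508 loaf × 0.2463 = 103.58879262204 barley

103.59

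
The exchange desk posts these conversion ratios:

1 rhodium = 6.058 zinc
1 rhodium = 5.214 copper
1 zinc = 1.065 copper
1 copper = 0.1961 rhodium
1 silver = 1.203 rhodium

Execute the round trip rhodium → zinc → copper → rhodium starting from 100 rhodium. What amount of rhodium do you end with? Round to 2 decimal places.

100 rhodium × 6.058 = 605.8 zinc
605.8 zinc × 1.065 = 645.177 copper
645.177 copper × 0.1961 = 126.5192097 rhodium

126.52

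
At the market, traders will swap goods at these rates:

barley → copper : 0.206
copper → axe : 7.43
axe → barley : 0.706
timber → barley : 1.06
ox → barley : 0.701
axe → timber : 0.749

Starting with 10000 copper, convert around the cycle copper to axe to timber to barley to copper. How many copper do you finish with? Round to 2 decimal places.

10000 copper × 7.43 = 74300 axe
74300 axe × 0.749 = 55650.7 timber
55650.7 timber × 1.06 = 58989.742 barley
58989.742 barley × 0.206 = 12151.886852 copper

12151.89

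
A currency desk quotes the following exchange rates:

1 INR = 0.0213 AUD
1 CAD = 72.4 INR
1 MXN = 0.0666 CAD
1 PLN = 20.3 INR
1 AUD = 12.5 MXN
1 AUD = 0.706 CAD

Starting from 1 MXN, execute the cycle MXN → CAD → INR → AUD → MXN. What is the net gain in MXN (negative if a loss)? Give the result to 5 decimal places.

1 MXN × 0.0666 = 0.0666 CAD
0.0666 CAD × 72.4 = 4.82184 INR
4.82184 INR × 0.0213 = 0.102705192 AUD
0.102705192 AUD × 12.5 = 1.2838149 MXN
Net change: 1.2838149 − 1 = 0.2838149 MXN

0.28381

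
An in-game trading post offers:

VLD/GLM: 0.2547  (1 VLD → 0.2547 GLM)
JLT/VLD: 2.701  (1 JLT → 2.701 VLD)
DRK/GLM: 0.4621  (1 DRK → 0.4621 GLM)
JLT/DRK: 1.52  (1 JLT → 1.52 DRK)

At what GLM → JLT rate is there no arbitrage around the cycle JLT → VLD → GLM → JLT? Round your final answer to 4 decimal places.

1.4536

Known legs of the cycle: 2.701 × 0.2547 = 0.6879447
For no arbitrage the full-cycle product must be 1, so the missing rate is 1 / 0.6879447 ≈ 1.453605.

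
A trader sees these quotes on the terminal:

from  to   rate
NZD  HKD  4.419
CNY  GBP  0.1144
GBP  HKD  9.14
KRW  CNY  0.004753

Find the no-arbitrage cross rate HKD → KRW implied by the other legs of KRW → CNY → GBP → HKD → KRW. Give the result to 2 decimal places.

201.21

Known legs of the cycle: 0.004753 × 0.1144 × 9.14 = 0.004969812848
For no arbitrage the full-cycle product must be 1, so the missing rate is 1 / 0.004969812848 ≈ 201.2148.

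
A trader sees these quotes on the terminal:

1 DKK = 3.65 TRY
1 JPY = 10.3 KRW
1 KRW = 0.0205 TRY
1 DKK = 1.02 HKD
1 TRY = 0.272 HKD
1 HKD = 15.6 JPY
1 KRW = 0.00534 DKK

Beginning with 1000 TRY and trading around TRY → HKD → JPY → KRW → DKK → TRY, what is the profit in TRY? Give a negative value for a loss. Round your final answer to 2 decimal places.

1000 TRY × 0.272 = 272 HKD
272 HKD × 15.6 = 4243.2 JPY
4243.2 JPY × 10.3 = 43704.96 KRW
43704.96 KRW × 0.00534 = 233.3844864 DKK
233.3844864 DKK × 3.65 = 851.85337536 TRY
Net change: 851.85337536 − 1000 = -148.14662464 TRY

-148.15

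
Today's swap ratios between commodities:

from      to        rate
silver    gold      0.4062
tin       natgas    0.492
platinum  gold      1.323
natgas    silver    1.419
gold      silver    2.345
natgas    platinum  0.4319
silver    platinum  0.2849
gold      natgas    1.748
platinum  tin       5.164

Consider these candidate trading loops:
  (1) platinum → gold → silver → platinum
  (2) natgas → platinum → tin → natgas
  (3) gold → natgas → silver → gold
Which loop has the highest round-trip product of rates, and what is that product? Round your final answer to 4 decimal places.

(1) 1.323 × 2.345 × 0.2849 = 0.88388
(2) 0.4319 × 5.164 × 0.492 = 1.09732
(3) 1.748 × 1.419 × 0.4062 = 1.00754
Highest is cycle (2) at 1.0973 (>1, arbitrage).

1.0973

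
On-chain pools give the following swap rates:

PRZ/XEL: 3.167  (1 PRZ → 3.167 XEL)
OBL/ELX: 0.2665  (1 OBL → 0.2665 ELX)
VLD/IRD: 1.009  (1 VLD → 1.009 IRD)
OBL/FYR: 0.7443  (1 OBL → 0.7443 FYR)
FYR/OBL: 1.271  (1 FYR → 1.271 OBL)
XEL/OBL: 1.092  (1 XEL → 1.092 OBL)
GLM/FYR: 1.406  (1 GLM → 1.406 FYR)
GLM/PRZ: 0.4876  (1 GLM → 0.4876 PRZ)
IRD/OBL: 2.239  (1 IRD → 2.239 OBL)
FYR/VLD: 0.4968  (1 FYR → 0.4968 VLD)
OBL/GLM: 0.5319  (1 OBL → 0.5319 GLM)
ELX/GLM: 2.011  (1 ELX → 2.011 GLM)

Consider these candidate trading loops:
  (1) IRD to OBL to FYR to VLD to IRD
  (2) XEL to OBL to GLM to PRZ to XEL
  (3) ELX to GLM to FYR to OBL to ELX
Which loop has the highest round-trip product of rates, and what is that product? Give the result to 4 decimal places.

(1) 2.239 × 0.7443 × 0.4968 × 1.009 = 0.83536
(2) 1.092 × 0.5319 × 0.4876 × 3.167 = 0.89694
(3) 2.011 × 1.406 × 1.271 × 0.2665 = 0.95772
Highest is cycle (3) at 0.9577 (≤1, no arbitrage).

0.9577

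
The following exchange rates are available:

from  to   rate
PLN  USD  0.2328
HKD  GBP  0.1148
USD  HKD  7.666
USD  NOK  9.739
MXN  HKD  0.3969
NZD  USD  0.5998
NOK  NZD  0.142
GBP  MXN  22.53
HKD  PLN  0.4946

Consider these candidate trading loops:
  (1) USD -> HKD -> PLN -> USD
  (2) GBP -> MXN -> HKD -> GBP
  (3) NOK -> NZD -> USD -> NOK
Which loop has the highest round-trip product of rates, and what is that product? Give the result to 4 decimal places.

1.0266

(1) 7.666 × 0.4946 × 0.2328 = 0.88269
(2) 22.53 × 0.3969 × 0.1148 = 1.02656
(3) 0.142 × 0.5998 × 9.739 = 0.82949
Highest is cycle (2) at 1.0266 (>1, arbitrage).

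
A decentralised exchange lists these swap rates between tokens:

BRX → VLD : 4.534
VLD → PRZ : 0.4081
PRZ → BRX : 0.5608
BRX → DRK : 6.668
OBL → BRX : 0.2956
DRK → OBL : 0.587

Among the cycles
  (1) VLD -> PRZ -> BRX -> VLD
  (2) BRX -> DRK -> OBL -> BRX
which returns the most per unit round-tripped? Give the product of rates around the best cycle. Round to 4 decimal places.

1.1570

(1) 0.4081 × 0.5608 × 4.534 = 1.03766
(2) 6.668 × 0.587 × 0.2956 = 1.15701
Highest is cycle (2) at 1.1570 (>1, arbitrage).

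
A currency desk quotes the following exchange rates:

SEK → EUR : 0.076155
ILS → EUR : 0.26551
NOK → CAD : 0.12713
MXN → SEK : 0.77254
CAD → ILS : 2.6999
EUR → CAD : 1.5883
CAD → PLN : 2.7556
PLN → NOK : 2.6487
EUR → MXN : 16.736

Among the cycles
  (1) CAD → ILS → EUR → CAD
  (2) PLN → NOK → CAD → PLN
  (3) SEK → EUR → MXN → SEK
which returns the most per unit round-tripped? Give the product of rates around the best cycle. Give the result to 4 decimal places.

(1) 2.6999 × 0.26551 × 1.5883 = 1.13857
(2) 2.6487 × 0.12713 × 2.7556 = 0.92789
(3) 0.076155 × 16.736 × 0.77254 = 0.98463
Highest is cycle (1) at 1.1386 (>1, arbitrage).

1.1386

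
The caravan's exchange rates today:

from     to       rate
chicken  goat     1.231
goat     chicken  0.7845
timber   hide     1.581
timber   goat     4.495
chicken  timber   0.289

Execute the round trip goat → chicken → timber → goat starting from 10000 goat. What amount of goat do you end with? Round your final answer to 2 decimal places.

10191.09

10000 goat × 0.7845 = 7845 chicken
7845 chicken × 0.289 = 2267.205 timber
2267.205 timber × 4.495 = 10191.086475 goat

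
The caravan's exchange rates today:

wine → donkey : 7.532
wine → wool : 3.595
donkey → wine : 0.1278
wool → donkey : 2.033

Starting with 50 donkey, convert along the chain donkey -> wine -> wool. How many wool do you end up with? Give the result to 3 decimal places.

22.972

50 donkey × 0.1278 = 6.39 wine
6.39 wine × 3.595 = 22.97205 wool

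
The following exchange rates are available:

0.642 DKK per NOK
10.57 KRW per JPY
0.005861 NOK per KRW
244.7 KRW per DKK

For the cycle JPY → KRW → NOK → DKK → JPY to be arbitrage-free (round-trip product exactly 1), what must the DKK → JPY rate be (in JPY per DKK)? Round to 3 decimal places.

25.143

Known legs of the cycle: 10.57 × 0.005861 × 0.642 = 0.03977239434
For no arbitrage the full-cycle product must be 1, so the missing rate is 1 / 0.03977239434 ≈ 25.14307.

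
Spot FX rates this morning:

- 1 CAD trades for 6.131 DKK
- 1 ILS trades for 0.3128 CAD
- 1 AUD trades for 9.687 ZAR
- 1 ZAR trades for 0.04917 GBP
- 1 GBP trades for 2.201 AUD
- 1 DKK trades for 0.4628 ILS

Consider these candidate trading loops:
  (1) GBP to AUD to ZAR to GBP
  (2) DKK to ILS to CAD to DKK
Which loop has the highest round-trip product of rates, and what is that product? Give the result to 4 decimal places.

1.0484

(1) 2.201 × 9.687 × 0.04917 = 1.04836
(2) 0.4628 × 0.3128 × 6.131 = 0.88755
Highest is cycle (1) at 1.0484 (>1, arbitrage).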